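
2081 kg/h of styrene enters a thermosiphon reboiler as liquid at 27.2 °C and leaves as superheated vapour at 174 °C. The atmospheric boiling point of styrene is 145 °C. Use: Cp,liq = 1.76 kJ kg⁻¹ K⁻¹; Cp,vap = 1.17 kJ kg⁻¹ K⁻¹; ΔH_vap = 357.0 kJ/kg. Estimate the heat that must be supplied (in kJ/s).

liquid 27.2→145 °C: 207.33 kJ/kg
vaporisation at 145 °C: 357 kJ/kg
vapour 145→174 °C: 33.93 kJ/kg
Δh = 207.33 + 357 + 33.93 = 598.26 kJ/kg
Q = ṁ·Δh = 2081 kg/h × 598.26 kJ/kg = 1.245e+06 kJ/h
|Q| = 345.83 kW

Q = 346 kJ/s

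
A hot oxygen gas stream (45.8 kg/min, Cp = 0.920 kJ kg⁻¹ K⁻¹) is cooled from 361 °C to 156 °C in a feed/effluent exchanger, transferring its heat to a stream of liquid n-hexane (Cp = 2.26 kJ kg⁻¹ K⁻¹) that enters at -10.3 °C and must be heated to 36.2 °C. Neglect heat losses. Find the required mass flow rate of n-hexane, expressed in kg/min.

Heat released by hot stream: Q = 45.8 × 0.920 × (361 − 156) = 8637.9 kJ/min
Energy balance on cold side (adiabatic exchanger): Q = ṁ_c·Cp_c·(T_c,out − T_c,in)
ṁ_c = 8637.9 / [2.26 × (36.2 − -10.3)] = 82.195 kg/min

ṁ_c = 82.2 kg/min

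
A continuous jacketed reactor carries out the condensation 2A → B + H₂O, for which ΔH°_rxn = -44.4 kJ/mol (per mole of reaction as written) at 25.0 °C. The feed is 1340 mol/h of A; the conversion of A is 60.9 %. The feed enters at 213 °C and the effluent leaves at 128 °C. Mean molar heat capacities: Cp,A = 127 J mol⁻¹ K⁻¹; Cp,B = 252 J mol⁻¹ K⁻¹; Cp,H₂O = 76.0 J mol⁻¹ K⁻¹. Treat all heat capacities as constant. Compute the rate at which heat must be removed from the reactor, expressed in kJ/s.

Extent of reaction ξ = 0.609 × 1340 / 2 = 408.03 mol/h
Reaction term: ξ·ΔH°_rxn = 408.03 × -44.4 = -18117 kJ/h
Sensible, feed 213→25 °C: -31994 kJ/h
Outlet flows (mol/h): A 523.94, B 408.03, H₂O 408.03
Sensible, products 25→128 °C: 20639 kJ/h
Q = ΔH = -29472 kJ/h = -8.1866 kW
Heat removed = 8.1866 kJ/s

Q_out = 8.19 kJ/s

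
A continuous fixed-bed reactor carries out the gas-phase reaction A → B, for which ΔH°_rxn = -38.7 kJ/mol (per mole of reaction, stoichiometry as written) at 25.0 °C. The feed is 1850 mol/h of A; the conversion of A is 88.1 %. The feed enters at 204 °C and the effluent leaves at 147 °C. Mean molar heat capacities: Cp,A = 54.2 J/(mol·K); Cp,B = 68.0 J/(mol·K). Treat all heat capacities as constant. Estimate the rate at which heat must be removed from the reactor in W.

Extent of reaction ξ = 0.881 × 1850 = 1629.8 mol/h
Reaction term: ξ·ΔH°_rxn = 1629.8 × -38.7 = -63075 kJ/h
Sensible, feed 204→25 °C: -17948 kJ/h
Outlet flows (mol/h): A 220.15, B 1629.8
Sensible, products 25→147 °C: 14977 kJ/h
Q = ΔH = -66047 kJ/h = -18.346 kW
Heat removed = 18346 W

Q_out = 18300 W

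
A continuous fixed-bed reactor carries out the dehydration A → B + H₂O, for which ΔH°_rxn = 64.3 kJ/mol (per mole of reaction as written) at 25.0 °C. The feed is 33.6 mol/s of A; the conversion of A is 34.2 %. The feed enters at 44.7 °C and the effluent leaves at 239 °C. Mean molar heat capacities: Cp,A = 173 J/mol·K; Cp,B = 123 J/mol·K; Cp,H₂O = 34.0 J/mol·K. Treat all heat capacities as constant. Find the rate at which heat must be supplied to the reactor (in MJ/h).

Q_in = 6580 MJ/h

Extent of reaction ξ = 0.342 × 33.6 = 11.491 mol/s
Reaction term: ξ·ΔH°_rxn = 11.491 × 64.3 = 738.88 kJ/s
Sensible, feed 44.7→25 °C: -114.51 kJ/s
Outlet flows (mol/s): A 22.109, B 11.491, H₂O 11.491
Sensible, products 25→239 °C: 1204.6 kJ/s
Q = ΔH = 1829 kJ/s = 1829 kW
Heat supplied = 6584.3 MJ/h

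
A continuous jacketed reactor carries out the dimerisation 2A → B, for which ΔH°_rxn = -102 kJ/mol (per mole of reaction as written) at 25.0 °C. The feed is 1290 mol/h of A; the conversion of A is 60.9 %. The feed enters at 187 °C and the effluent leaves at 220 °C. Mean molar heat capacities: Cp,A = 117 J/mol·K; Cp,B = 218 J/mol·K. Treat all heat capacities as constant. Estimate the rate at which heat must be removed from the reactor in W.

Extent of reaction ξ = 0.609 × 1290 / 2 = 392.81 mol/h
Reaction term: ξ·ΔH°_rxn = 392.81 × -102 = -40066 kJ/h
Sensible, feed 187→25 °C: -24451 kJ/h
Outlet flows (mol/h): A 504.39, B 392.81
Sensible, products 25→220 °C: 28206 kJ/h
Q = ΔH = -36311 kJ/h = -10.086 kW
Heat removed = 10086 W

Q_out = 10100 W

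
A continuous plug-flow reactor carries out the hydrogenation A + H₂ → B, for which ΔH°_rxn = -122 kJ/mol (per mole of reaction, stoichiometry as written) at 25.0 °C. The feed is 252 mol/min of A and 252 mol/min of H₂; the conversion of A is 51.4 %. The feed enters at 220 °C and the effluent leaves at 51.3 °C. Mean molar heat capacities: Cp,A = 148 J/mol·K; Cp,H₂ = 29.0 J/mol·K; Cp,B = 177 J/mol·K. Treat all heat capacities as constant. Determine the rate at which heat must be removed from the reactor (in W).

Extent of reaction ξ = 0.514 × 252 = 129.53 mol/min
Reaction term: ξ·ΔH°_rxn = 129.53 × -122 = -15802 kJ/min
Sensible, feed 220→25 °C: -8697.8 kJ/min
Outlet flows (mol/min): A 122.47, H₂ 122.47, B 129.53
Sensible, products 25→51.3 °C: 1173.1 kJ/min
Q = ΔH = -23327 kJ/min = -388.79 kW
Heat removed = 388790 W

Q_out = 389000 W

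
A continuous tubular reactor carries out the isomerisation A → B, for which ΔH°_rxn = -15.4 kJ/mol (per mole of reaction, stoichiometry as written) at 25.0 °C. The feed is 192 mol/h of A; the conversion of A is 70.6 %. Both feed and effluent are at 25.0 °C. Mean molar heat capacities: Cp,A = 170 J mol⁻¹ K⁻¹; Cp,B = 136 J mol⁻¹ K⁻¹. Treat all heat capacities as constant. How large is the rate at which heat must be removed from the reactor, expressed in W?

Extent of reaction ξ = 0.706 × 192 = 135.55 mol/h
Reaction term: ξ·ΔH°_rxn = 135.55 × -15.4 = -2087.5 kJ/h
Q = ΔH = -2087.5 kJ/h = -0.57986 kW
Heat removed = 579.86 W

Q_out = 580 W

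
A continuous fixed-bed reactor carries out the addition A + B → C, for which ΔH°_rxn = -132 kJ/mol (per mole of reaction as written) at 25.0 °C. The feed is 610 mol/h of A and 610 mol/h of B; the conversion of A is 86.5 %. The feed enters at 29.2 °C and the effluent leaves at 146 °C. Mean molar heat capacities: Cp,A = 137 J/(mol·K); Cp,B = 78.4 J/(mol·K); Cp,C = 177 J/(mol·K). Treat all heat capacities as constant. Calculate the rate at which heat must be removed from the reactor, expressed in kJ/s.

Extent of reaction ξ = 0.865 × 610 = 527.65 mol/h
Reaction term: ξ·ΔH°_rxn = 527.65 × -132 = -69650 kJ/h
Sensible, feed 29.2→25 °C: -551.85 kJ/h
Outlet flows (mol/h): A 82.35, B 82.35, C 527.65
Sensible, products 25→146 °C: 13447 kJ/h
Q = ΔH = -56755 kJ/h = -15.765 kW
Heat removed = 15.765 kJ/s

Q_out = 15.8 kJ/s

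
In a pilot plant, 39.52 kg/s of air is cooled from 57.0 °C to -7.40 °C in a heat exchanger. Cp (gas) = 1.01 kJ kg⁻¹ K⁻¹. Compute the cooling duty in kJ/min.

Q_c = 154000 kJ/min

Q = ṁ·Cp·ΔT = 39.52 × 1.01 × (-7.40 − 57.0) = -2570.5 kJ/s
Cooling duty = 154230 kJ/min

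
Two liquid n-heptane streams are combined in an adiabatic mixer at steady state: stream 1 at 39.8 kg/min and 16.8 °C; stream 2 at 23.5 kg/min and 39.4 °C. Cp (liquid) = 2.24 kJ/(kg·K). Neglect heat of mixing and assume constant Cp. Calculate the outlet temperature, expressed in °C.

T_out = 25.2 °C

Adiabatic, steady state ⇒ Σ ṁᵢCp,ᵢ(T_out − Tᵢ) = 0
Σ ṁᵢCp,ᵢTᵢ = 39.8×2.24×16.8 + 23.5×2.24×39.4 = 3571.8
Σ ṁᵢCp,ᵢ = 39.8×2.24 + 23.5×2.24 = 141.79
T_out = 3571.8 / 141.79 = 25.19 °C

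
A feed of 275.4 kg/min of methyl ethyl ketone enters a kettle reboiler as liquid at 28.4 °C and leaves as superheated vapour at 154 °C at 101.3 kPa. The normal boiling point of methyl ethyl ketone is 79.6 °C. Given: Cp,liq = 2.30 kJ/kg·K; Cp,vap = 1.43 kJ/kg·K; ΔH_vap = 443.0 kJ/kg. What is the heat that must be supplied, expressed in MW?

liquid 28.4→79.6 °C: 117.76 kJ/kg
vaporisation at 79.6 °C: 443 kJ/kg
vapour 79.6→154 °C: 106.39 kJ/kg
Δh = 117.76 + 443 + 106.39 = 667.15 kJ/kg
Q = ṁ·Δh = 275.4 kg/min × 667.15 kJ/kg = 183730 kJ/min
|Q| = 3062.2 kW = 3.0622 MW

Q = 3.06 MW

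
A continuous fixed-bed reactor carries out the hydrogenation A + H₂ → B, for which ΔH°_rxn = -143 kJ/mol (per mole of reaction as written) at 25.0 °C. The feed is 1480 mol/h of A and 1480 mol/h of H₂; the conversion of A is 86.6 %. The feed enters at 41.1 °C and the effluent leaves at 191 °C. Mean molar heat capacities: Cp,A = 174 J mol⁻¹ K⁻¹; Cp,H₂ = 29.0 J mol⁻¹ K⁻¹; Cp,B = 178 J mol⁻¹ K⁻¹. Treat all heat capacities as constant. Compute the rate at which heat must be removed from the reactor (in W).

Q_out = 39900 W

Extent of reaction ξ = 0.866 × 1480 = 1281.7 mol/h
Reaction term: ξ·ΔH°_rxn = 1281.7 × -143 = -183280 kJ/h
Sensible, feed 41.1→25 °C: -4837.1 kJ/h
Outlet flows (mol/h): A 198.32, H₂ 198.32, B 1281.7
Sensible, products 25→191 °C: 44554 kJ/h
Q = ΔH = -143560 kJ/h = -39.879 kW
Heat removed = 39879 W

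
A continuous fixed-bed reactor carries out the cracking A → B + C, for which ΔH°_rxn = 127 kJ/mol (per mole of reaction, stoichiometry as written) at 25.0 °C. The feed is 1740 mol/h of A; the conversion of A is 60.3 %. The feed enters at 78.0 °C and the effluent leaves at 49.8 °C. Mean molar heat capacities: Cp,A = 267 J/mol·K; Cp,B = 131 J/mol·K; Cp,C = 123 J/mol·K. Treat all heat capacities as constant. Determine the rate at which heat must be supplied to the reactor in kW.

Extent of reaction ξ = 0.603 × 1740 = 1049.2 mol/h
Reaction term: ξ·ΔH°_rxn = 1049.2 × 127 = 133250 kJ/h
Sensible, feed 78.0→25 °C: -24623 kJ/h
Outlet flows (mol/h): A 690.78, B 1049.2, C 1049.2
Sensible, products 25→49.8 °C: 11183 kJ/h
Q = ΔH = 119810 kJ/h = 33.281 kW
Heat supplied = 33.281 kW

Q_in = 33.3 kW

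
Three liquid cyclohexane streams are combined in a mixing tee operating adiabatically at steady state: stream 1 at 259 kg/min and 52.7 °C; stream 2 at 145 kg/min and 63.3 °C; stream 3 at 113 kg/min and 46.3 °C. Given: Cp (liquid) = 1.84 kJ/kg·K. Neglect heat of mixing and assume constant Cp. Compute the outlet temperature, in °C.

No heat crosses the boundary, so H_out = H_in.
T_out = Σ ṁᵢCp,ᵢTᵢ / Σ ṁᵢCp,ᵢ
      = 51630 / 951.28 = 54.274 °C

T_out = 54.3 °C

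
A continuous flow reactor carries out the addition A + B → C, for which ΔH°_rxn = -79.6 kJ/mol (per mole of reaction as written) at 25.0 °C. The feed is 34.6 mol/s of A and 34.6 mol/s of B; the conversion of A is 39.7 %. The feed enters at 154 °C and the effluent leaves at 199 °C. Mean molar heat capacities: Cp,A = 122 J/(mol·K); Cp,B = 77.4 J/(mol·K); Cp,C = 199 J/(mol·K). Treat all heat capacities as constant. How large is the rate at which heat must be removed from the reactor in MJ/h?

Q_out = 2820 MJ/h

Extent of reaction ξ = 0.397 × 34.6 = 13.736 mol/s
Reaction term: ξ·ΔH°_rxn = 13.736 × -79.6 = -1093.4 kJ/s
Sensible, feed 154→25 °C: -890 kJ/s
Outlet flows (mol/s): A 20.864, B 20.864, C 13.736
Sensible, products 25→199 °C: 1199.5 kJ/s
Q = ΔH = -783.89 kJ/s = -783.89 kW
Heat removed = 2822 MJ/h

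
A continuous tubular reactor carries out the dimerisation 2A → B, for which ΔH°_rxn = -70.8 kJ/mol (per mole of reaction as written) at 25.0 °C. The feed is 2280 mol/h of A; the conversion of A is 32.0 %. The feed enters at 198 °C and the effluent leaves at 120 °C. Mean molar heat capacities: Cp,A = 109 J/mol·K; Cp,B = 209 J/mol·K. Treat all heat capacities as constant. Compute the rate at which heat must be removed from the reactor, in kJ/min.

Q_out = 759 kJ/min

Extent of reaction ξ = 0.320 × 2280 / 2 = 364.8 mol/h
Reaction term: ξ·ΔH°_rxn = 364.8 × -70.8 = -25828 kJ/h
Sensible, feed 198→25 °C: -42994 kJ/h
Outlet flows (mol/h): A 1550.4, B 364.8
Sensible, products 25→120 °C: 23297 kJ/h
Q = ΔH = -45524 kJ/h = -12.646 kW
Heat removed = 758.74 kJ/min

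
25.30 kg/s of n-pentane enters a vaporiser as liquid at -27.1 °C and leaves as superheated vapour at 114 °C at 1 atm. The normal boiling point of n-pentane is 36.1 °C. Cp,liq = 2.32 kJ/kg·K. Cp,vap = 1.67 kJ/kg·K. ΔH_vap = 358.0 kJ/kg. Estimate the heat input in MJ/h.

Q = 57800 MJ/h

liquid -27.1→36.1 °C: 146.62 kJ/kg
vaporisation at 36.1 °C: 358 kJ/kg
vapour 36.1→114 °C: 130.09 kJ/kg
Δh = 146.62 + 358 + 130.09 = 634.72 kJ/kg
Q = ṁ·Δh = 25.30 kg/s × 634.72 kJ/kg = 16058 kJ/s
|Q| = 16058 kW = 57810 MJ/h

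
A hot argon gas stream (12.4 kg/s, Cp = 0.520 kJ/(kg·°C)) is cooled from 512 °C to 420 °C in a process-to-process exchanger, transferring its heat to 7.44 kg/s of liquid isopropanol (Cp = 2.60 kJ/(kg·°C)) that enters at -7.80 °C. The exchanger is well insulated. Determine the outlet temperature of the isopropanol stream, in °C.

Heat released by hot stream: Q = 12.4 × 0.520 × (512 − 420) = 593.22 kJ/s
Energy balance on cold side (adiabatic exchanger): Q = ṁ_c·Cp_c·(T_c,out − T_c,in)
T_c,out = -7.80 + 593.22/(7.44 × 2.60) = 22.867 °C

T_c,out = 22.9 °C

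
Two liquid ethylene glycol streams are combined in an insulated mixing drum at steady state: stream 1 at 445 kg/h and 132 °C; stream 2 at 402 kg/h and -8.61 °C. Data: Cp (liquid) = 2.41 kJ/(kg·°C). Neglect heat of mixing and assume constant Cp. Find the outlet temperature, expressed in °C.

T_out = 65.3 °C

Adiabatic, steady state ⇒ Σ ṁᵢCp,ᵢ(T_out − Tᵢ) = 0
Σ ṁᵢCp,ᵢTᵢ = 445×2.41×132 + 402×2.41×-8.61 = 133220
Σ ṁᵢCp,ᵢ = 445×2.41 + 402×2.41 = 2041.3
T_out = 133220 / 2041.3 = 65.264 °C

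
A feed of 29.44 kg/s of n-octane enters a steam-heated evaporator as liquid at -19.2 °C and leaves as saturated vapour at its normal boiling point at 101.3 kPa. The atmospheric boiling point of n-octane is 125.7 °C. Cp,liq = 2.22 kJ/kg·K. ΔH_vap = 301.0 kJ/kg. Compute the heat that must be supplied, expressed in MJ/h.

liquid -19.2→125.7 °C: 321.68 kJ/kg
vaporisation at 125.7 °C: 301 kJ/kg
Δh = 321.68 + 301 = 622.68 kJ/kg
Q = ṁ·Δh = 29.44 kg/s × 622.68 kJ/kg = 18332 kJ/s
|Q| = 18332 kW = 65994 MJ/h

Q = 66000 MJ/h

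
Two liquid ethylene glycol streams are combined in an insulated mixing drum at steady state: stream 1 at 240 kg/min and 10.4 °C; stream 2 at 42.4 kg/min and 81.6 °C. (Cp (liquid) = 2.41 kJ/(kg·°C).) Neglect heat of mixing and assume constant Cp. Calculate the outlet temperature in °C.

No heat crosses the boundary, so H_out = H_in.
T_out = Σ ṁᵢCp,ᵢTᵢ / Σ ṁᵢCp,ᵢ
      = 14354 / 680.58 = 21.09 °C

T_out = 21.1 °C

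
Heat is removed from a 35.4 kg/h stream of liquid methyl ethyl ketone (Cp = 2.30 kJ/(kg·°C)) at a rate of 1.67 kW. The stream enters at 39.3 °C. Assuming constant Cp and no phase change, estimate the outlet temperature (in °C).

Q = 1.67 kW = 6012 kJ/h
ΔT = Q/(ṁ·Cp) = 6012/(35.4×2.30) = 73.839 K
T_out = 39.3 − 73.839 = -34.539 °C

T_out = -34.5 °C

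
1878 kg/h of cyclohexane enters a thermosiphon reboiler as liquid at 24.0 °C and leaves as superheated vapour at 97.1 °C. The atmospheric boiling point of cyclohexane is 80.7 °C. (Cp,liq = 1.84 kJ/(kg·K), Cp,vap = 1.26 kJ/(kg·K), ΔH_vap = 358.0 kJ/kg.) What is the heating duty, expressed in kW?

liquid 24.0→80.7 °C: 104.33 kJ/kg
vaporisation at 80.7 °C: 358 kJ/kg
vapour 80.7→97.1 °C: 20.664 kJ/kg
Δh = 104.33 + 358 + 20.664 = 482.99 kJ/kg
Q = ṁ·Δh = 1878 kg/h × 482.99 kJ/kg = 907060 kJ/h
|Q| = 251.96 kW

Q = 252 kW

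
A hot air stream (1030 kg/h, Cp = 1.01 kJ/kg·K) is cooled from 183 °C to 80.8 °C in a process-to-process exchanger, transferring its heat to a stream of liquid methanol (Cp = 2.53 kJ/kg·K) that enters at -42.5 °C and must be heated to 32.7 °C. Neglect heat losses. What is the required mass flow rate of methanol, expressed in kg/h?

Heat released by hot stream: Q = 1030 × 1.01 × (183 − 80.8) = 106320 kJ/h
Energy balance on cold side (adiabatic exchanger): Q = ṁ_c·Cp_c·(T_c,out − T_c,in)
ṁ_c = 106320 / [2.53 × (32.7 − -42.5)] = 558.82 kg/h

ṁ_c = 559 kg/h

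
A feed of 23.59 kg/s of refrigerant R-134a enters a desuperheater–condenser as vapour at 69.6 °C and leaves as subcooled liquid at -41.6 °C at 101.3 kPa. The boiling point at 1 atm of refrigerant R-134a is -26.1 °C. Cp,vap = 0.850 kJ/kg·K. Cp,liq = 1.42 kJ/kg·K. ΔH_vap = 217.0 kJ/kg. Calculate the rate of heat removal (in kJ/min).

vapour 69.6→-26.1 °C: -81.345 kJ/kg
condensation at -26.1 °C: -217 kJ/kg
liquid -26.1→-41.6 °C: -22.01 kJ/kg
Δh = -81.345 + -217 + -22.01 = -320.35 kJ/kg
Q = ṁ·Δh = 23.59 kg/s × -320.35 kJ/kg = -7557.2 kJ/s
|Q| = 7557.2 kW = 453430 kJ/min

Q_c = 453000 kJ/min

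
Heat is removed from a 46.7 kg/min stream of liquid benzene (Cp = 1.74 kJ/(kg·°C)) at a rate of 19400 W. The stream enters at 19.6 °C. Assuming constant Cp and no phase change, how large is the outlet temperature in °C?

T_out = 5.28 °C

Q = 19400 W = 1164 kJ/min
ΔT = Q/(ṁ·Cp) = 1164/(46.7×1.74) = 14.325 K
T_out = 19.6 − 14.325 = 5.2753 °C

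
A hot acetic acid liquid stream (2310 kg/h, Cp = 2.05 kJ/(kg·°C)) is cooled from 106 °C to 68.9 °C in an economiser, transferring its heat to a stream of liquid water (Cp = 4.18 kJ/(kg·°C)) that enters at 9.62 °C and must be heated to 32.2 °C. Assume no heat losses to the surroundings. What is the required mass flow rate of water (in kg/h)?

ṁ_c = 1860 kg/h

Heat released by hot stream: Q = 2310 × 2.05 × (106 − 68.9) = 175690 kJ/h
Energy balance on cold side (adiabatic exchanger): Q = ṁ_c·Cp_c·(T_c,out − T_c,in)
ṁ_c = 175690 / [4.18 × (32.2 − 9.62)] = 1861.4 kg/h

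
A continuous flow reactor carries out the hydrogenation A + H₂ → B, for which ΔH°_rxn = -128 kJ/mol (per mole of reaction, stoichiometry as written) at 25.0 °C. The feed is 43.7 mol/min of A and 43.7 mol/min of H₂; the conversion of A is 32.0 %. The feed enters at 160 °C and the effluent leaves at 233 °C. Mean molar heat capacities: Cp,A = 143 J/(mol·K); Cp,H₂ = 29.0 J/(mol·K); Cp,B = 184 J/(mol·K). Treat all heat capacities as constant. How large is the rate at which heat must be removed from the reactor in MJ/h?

Extent of reaction ξ = 0.320 × 43.7 = 13.984 mol/min
Reaction term: ξ·ΔH°_rxn = 13.984 × -128 = -1790 kJ/min
Sensible, feed 160→25 °C: -1014.7 kJ/min
Outlet flows (mol/min): A 29.716, H₂ 29.716, B 13.984
Sensible, products 25→233 °C: 1598.3 kJ/min
Q = ΔH = -1206.4 kJ/min = -20.106 kW
Heat removed = 72.381 MJ/h

Q_out = 72.4 MJ/h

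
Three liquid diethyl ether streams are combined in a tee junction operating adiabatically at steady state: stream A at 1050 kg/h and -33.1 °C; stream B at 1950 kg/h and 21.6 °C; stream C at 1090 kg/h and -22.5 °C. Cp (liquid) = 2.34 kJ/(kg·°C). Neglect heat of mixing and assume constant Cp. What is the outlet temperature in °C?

No heat crosses the boundary, so H_out = H_in.
Σ ṁᵢCp,ᵢTᵢ = 1050×2.34×-33.1 + 1950×2.34×21.6 + 1090×2.34×-22.5 = -40154
Σ ṁᵢCp,ᵢ = 1050×2.34 + 1950×2.34 + 1090×2.34 = 9570.6
T_out = -40154 / 9570.6 = -4.1956 °C

T_out = -4.20 °C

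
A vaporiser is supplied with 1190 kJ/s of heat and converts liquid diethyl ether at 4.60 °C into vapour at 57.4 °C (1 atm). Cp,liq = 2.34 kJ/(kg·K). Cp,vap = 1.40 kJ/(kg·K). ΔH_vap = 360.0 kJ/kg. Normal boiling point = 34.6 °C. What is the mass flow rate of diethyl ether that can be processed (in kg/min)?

Δh = 2.34×(34.6−4.60) + 360.0 + 1.40×(57.4−34.6) = 462.12 kJ/kg
Q = 1190 kJ/s = 1190 kJ/s = 71400 kJ/min
ṁ = Q/Δh = 71400 / 462.12 = 154.51 kg/min

ṁ = 155 kg/min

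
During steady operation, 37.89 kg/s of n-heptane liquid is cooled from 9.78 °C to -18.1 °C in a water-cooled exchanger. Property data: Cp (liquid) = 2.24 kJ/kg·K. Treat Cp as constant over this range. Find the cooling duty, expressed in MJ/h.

Q_c = 8520 MJ/h

Q = ṁ·Cp·ΔT = 37.89 × 2.24 × (-18.1 − 9.78) = -2366.3 kJ/s
Cooling duty = 8518.6 MJ/h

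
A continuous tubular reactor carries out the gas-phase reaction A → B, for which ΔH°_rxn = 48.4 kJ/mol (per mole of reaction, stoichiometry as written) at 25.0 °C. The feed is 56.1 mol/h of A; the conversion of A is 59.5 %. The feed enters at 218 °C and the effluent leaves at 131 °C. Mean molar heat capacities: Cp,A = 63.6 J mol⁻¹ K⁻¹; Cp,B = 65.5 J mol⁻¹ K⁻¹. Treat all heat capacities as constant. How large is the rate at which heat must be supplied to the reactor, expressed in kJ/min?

Extent of reaction ξ = 0.595 × 56.1 = 33.38 mol/h
Reaction term: ξ·ΔH°_rxn = 33.38 × 48.4 = 1615.6 kJ/h
Sensible, feed 218→25 °C: -688.62 kJ/h
Outlet flows (mol/h): A 22.721, B 33.38
Sensible, products 25→131 °C: 384.93 kJ/h
Q = ΔH = 1311.9 kJ/h = 0.36441 kW
Heat supplied = 21.865 kJ/min

Q_in = 21.9 kJ/min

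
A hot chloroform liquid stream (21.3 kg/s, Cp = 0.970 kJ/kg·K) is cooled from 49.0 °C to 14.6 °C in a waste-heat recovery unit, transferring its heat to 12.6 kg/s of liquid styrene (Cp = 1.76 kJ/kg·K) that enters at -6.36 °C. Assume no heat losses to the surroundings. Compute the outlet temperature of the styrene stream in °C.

T_c,out = 25.7 °C

Heat released by hot stream: Q = 21.3 × 0.970 × (49.0 − 14.6) = 710.74 kJ/s
Energy balance on cold side (adiabatic exchanger): Q = ṁ_c·Cp_c·(T_c,out − T_c,in)
T_c,out = -6.36 + 710.74/(12.6 × 1.76) = 25.69 °C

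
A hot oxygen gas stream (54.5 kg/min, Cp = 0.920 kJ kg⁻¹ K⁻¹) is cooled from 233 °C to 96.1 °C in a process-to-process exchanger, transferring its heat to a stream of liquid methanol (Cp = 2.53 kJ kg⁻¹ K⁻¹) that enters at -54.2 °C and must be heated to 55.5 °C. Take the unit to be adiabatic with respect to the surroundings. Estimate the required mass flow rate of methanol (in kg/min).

ṁ_c = 24.7 kg/min

Heat released by hot stream: Q = 54.5 × 0.920 × (233 − 96.1) = 6864.2 kJ/min
Energy balance on cold side (adiabatic exchanger): Q = ṁ_c·Cp_c·(T_c,out − T_c,in)
ṁ_c = 6864.2 / [2.53 × (55.5 − -54.2)] = 24.732 kg/min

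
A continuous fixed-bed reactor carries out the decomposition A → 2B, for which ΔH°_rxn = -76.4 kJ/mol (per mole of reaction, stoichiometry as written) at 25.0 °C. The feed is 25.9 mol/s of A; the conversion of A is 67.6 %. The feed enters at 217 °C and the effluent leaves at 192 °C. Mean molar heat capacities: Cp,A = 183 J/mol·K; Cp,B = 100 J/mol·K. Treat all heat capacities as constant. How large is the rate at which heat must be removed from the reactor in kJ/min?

Q_out = 84400 kJ/min

Extent of reaction ξ = 0.676 × 25.9 = 17.508 mol/s
Reaction term: ξ·ΔH°_rxn = 17.508 × -76.4 = -1337.6 kJ/s
Sensible, feed 217→25 °C: -910.02 kJ/s
Outlet flows (mol/s): A 8.3916, B 35.017
Sensible, products 25→192 °C: 841.24 kJ/s
Q = ΔH = -1406.4 kJ/s = -1406.4 kW
Heat removed = 84386 kJ/min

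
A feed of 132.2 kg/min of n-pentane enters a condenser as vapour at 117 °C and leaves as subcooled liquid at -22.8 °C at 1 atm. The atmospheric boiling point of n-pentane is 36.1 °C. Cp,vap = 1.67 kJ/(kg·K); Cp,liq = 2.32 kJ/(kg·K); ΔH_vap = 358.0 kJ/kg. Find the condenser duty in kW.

vapour 117→36.1 °C: -135.1 kJ/kg
condensation at 36.1 °C: -358 kJ/kg
liquid 36.1→-22.8 °C: -136.65 kJ/kg
Δh = -135.1 + -358 + -136.65 = -629.75 kJ/kg
Q = ṁ·Δh = 132.2 kg/min × -629.75 kJ/kg = -83253 kJ/min
|Q| = 1387.6 kW

Q_c = 1390 kW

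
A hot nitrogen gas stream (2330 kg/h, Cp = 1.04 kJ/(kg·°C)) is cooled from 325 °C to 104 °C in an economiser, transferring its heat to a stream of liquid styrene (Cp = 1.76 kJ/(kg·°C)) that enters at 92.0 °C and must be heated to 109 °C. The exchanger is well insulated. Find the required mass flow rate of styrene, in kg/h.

ṁ_c = 17900 kg/h

Heat released by hot stream: Q = 2330 × 1.04 × (325 − 104) = 535530 kJ/h
Energy balance on cold side (adiabatic exchanger): Q = ṁ_c·Cp_c·(T_c,out − T_c,in)
ṁ_c = 535530 / [1.76 × (109 − 92.0)] = 17899 kg/h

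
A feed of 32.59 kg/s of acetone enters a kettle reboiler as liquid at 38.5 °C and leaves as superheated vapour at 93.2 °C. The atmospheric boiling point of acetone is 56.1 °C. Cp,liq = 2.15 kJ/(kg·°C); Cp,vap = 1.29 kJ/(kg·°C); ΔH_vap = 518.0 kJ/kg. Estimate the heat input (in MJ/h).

Q = 70800 MJ/h

liquid 38.5→56.1 °C: 37.84 kJ/kg
vaporisation at 56.1 °C: 518 kJ/kg
vapour 56.1→93.2 °C: 47.859 kJ/kg
Δh = 37.84 + 518 + 47.859 = 603.7 kJ/kg
Q = ṁ·Δh = 32.59 kg/s × 603.7 kJ/kg = 19675 kJ/s
|Q| = 19675 kW = 70828 MJ/h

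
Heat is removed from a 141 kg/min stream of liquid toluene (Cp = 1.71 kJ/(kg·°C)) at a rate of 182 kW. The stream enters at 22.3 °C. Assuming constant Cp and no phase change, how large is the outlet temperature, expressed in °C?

Q = 182 kW = 10920 kJ/min
ΔT = Q/(ṁ·Cp) = 10920/(141×1.71) = 45.291 K
T_out = 22.3 − 45.291 = -22.991 °C

T_out = -23.0 °C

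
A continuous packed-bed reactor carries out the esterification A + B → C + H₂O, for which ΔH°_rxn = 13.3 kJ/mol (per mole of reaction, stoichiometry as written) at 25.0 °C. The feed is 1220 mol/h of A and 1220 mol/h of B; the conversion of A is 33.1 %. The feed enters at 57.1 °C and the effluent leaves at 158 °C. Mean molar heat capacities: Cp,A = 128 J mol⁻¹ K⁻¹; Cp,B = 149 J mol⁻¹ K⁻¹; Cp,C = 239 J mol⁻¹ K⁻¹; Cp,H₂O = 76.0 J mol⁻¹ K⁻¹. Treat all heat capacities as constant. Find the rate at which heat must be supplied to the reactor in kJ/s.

Extent of reaction ξ = 0.331 × 1220 = 403.82 mol/h
Reaction term: ξ·ΔH°_rxn = 403.82 × 13.3 = 5370.8 kJ/h
Sensible, feed 57.1→25 °C: -10848 kJ/h
Outlet flows (mol/h): A 816.18, B 816.18, C 403.82, H₂O 403.82
Sensible, products 25→158 °C: 46987 kJ/h
Q = ΔH = 41510 kJ/h = 11.531 kW
Heat supplied = 11.531 kJ/s

Q_in = 11.5 kJ/s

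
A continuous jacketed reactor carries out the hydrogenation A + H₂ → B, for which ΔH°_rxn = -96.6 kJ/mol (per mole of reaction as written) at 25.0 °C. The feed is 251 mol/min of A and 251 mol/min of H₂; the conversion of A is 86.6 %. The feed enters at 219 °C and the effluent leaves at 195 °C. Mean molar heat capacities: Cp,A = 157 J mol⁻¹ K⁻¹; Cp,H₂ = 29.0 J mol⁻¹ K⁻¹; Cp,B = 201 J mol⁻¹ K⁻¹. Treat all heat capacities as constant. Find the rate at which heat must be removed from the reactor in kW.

Q_out = 359 kW

Extent of reaction ξ = 0.866 × 251 = 217.37 mol/min
Reaction term: ξ·ΔH°_rxn = 217.37 × -96.6 = -20998 kJ/min
Sensible, feed 219→25 °C: -9057.1 kJ/min
Outlet flows (mol/min): A 33.634, H₂ 33.634, B 217.37
Sensible, products 25→195 °C: 8490.9 kJ/min
Q = ΔH = -21564 kJ/min = -359.4 kW
Heat removed = 359.4 kW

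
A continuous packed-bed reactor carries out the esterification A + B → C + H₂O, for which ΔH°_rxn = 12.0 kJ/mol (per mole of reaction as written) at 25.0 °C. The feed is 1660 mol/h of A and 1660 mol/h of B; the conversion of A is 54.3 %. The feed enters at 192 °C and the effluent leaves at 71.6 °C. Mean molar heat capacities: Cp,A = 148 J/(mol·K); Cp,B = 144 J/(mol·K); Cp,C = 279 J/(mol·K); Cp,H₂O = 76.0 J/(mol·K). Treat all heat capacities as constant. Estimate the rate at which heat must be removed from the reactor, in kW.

Extent of reaction ξ = 0.543 × 1660 = 901.38 mol/h
Reaction term: ξ·ΔH°_rxn = 901.38 × 12.0 = 10817 kJ/h
Sensible, feed 192→25 °C: -80948 kJ/h
Outlet flows (mol/h): A 758.62, B 758.62, C 901.38, H₂O 901.38
Sensible, products 25→71.6 °C: 25234 kJ/h
Q = ΔH = -44897 kJ/h = -12.472 kW
Heat removed = 12.472 kW

Q_out = 12.5 kW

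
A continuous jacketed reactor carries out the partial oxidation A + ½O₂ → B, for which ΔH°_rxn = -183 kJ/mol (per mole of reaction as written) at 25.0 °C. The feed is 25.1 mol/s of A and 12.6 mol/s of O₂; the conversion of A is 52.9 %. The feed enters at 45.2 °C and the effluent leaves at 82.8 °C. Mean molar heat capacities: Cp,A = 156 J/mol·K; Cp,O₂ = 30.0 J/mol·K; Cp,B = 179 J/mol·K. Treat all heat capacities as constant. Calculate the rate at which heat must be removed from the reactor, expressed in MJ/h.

Q_out = 8140 MJ/h

Extent of reaction ξ = 0.529 × 25.1 = 13.278 mol/s
Reaction term: ξ·ΔH°_rxn = 13.278 × -183 = -2429.9 kJ/s
Sensible, feed 45.2→25 °C: -86.731 kJ/s
Outlet flows (mol/s): A 11.822, O₂ 5.961, B 13.278
Sensible, products 25→82.8 °C: 254.31 kJ/s
Q = ΔH = -2262.3 kJ/s = -2262.3 kW
Heat removed = 8144.2 MJ/h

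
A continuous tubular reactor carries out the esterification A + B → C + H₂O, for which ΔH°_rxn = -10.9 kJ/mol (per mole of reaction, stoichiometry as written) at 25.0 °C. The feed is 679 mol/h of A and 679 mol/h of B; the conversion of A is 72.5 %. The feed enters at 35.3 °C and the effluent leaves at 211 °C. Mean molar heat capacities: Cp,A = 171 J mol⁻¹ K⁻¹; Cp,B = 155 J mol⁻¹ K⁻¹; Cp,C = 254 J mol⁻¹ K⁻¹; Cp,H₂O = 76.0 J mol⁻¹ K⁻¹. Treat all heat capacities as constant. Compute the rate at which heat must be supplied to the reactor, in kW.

Q_in = 9.41 kW

Extent of reaction ξ = 0.725 × 679 = 492.27 mol/h
Reaction term: ξ·ΔH°_rxn = 492.27 × -10.9 = -5365.8 kJ/h
Sensible, feed 35.3→25 °C: -2279.9 kJ/h
Outlet flows (mol/h): A 186.73, B 186.73, C 492.27, H₂O 492.27
Sensible, products 25→211 °C: 41538 kJ/h
Q = ΔH = 33892 kJ/h = 9.4145 kW
Heat supplied = 9.4145 kW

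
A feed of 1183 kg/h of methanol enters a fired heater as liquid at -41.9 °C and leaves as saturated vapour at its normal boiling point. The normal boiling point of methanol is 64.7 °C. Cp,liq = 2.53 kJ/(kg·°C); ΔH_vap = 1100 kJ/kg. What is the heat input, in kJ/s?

liquid -41.9→64.7 °C: 269.7 kJ/kg
vaporisation at 64.7 °C: 1100 kJ/kg
Δh = 269.7 + 1100 = 1369.7 kJ/kg
Q = ṁ·Δh = 1183 kg/h × 1369.7 kJ/kg = 1.6204e+06 kJ/h
|Q| = 450.1 kW

Q = 450 kJ/s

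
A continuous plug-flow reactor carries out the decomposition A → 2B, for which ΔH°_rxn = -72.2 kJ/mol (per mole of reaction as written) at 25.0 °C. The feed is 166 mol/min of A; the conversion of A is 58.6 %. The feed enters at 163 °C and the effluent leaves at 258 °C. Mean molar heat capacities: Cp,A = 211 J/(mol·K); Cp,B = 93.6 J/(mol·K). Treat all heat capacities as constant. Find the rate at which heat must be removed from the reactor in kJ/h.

Q_out = 254000 kJ/h

Extent of reaction ξ = 0.586 × 166 = 97.276 mol/min
Reaction term: ξ·ΔH°_rxn = 97.276 × -72.2 = -7023.3 kJ/min
Sensible, feed 163→25 °C: -4833.6 kJ/min
Outlet flows (mol/min): A 68.724, B 194.55
Sensible, products 25→258 °C: 7621.6 kJ/min
Q = ΔH = -4235.3 kJ/min = -70.588 kW
Heat removed = 254120 kJ/h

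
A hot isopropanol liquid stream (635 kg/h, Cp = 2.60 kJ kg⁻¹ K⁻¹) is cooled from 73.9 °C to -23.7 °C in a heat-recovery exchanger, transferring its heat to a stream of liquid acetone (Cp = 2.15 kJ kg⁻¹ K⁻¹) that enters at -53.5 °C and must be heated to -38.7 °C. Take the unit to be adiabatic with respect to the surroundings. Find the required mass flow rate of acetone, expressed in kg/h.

Heat released by hot stream: Q = 635 × 2.60 × (73.9 − -23.7) = 161140 kJ/h
Energy balance on cold side (adiabatic exchanger): Q = ṁ_c·Cp_c·(T_c,out − T_c,in)
ṁ_c = 161140 / [2.15 × (-38.7 − -53.5)] = 5064 kg/h

ṁ_c = 5060 kg/h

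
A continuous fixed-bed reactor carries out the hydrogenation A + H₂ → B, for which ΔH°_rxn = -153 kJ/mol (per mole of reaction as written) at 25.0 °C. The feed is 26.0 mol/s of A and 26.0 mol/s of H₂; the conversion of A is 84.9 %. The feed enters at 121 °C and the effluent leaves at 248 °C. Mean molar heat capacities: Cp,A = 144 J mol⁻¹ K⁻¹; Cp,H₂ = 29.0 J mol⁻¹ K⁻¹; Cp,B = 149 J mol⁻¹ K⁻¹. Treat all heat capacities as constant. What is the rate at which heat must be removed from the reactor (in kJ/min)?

Q_out = 175000 kJ/min

Extent of reaction ξ = 0.849 × 26.0 = 22.074 mol/s
Reaction term: ξ·ΔH°_rxn = 22.074 × -153 = -3377.3 kJ/s
Sensible, feed 121→25 °C: -431.81 kJ/s
Outlet flows (mol/s): A 3.926, H₂ 3.926, B 22.074
Sensible, products 25→248 °C: 884.91 kJ/s
Q = ΔH = -2924.2 kJ/s = -2924.2 kW
Heat removed = 175450 kJ/min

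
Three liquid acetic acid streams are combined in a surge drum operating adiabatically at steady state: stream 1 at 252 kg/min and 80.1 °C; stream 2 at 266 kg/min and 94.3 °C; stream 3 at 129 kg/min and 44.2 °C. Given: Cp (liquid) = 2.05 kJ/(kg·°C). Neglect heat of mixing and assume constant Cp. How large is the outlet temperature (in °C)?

Adiabatic, steady state ⇒ Σ ṁᵢCp,ᵢ(T_out − Tᵢ) = 0
T_out = Σ ṁᵢCp,ᵢTᵢ / Σ ṁᵢCp,ᵢ
      = 104490 / 1326.3 = 78.78 °C

T_out = 78.8 °C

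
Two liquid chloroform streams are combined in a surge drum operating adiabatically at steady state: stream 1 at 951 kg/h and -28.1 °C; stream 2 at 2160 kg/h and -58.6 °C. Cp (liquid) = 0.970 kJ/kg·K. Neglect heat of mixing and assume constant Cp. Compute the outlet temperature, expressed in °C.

No heat crosses the boundary, so H_out = H_in.
Σ ṁᵢCp,ᵢTᵢ = 951×0.970×-28.1 + 2160×0.970×-58.6 = -148700
Σ ṁᵢCp,ᵢ = 951×0.970 + 2160×0.970 = 3017.7
T_out = -148700 / 3017.7 = -49.276 °C

T_out = -49.3 °C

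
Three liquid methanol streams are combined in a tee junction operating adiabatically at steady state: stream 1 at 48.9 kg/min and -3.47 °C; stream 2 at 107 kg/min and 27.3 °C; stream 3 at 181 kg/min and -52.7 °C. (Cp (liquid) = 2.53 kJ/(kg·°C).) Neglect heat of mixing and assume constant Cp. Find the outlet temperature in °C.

T_out = -20.1 °C

No heat crosses the boundary, so H_out = H_in.
T_out = Σ ṁᵢCp,ᵢTᵢ / Σ ṁᵢCp,ᵢ
      = -17172 / 852.36 = -20.146 °C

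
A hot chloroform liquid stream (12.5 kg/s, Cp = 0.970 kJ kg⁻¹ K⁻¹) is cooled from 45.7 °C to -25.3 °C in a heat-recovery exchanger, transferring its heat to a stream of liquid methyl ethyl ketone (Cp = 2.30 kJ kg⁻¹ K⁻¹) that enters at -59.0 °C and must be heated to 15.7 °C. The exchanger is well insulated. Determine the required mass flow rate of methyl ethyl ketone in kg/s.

Heat released by hot stream: Q = 12.5 × 0.970 × (45.7 − -25.3) = 860.88 kJ/s
Energy balance on cold side (adiabatic exchanger): Q = ṁ_c·Cp_c·(T_c,out − T_c,in)
ṁ_c = 860.88 / [2.30 × (15.7 − -59.0)] = 5.0106 kg/s

ṁ_c = 5.01 kg/s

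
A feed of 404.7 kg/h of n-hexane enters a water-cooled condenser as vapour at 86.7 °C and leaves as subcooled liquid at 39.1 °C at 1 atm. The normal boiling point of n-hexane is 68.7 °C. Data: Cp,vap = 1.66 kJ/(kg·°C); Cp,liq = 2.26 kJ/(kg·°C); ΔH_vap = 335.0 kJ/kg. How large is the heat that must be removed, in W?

vapour 86.7→68.7 °C: -29.88 kJ/kg
condensation at 68.7 °C: -335 kJ/kg
liquid 68.7→39.1 °C: -66.896 kJ/kg
Δh = -29.88 + -335 + -66.896 = -431.78 kJ/kg
Q = ṁ·Δh = 404.7 kg/h × -431.78 kJ/kg = -174740 kJ/h
|Q| = 48.539 kW = 48539 W

Q_c = 48500 W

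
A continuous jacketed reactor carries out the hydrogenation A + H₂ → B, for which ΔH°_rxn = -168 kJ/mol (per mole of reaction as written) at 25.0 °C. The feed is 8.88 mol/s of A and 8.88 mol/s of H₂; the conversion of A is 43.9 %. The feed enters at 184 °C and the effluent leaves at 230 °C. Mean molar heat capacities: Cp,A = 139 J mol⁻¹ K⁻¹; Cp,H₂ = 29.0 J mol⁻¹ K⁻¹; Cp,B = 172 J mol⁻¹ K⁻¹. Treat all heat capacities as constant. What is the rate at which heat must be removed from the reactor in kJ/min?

Q_out = 35000 kJ/min

Extent of reaction ξ = 0.439 × 8.88 = 3.8983 mol/s
Reaction term: ξ·ΔH°_rxn = 3.8983 × -168 = -654.92 kJ/s
Sensible, feed 184→25 °C: -237.2 kJ/s
Outlet flows (mol/s): A 4.9817, H₂ 4.9817, B 3.8983
Sensible, products 25→230 °C: 309.02 kJ/s
Q = ΔH = -583.1 kJ/s = -583.1 kW
Heat removed = 34986 kJ/min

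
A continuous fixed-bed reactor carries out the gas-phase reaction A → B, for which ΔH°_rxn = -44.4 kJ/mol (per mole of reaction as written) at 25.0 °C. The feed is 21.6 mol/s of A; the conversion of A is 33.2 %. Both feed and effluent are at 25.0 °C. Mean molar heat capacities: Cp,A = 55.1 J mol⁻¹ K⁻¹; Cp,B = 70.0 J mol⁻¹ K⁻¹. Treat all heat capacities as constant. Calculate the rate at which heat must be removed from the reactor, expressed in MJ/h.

Q_out = 1150 MJ/h

Extent of reaction ξ = 0.332 × 21.6 = 7.1712 mol/s
Reaction term: ξ·ΔH°_rxn = 7.1712 × -44.4 = -318.4 kJ/s
Q = ΔH = -318.4 kJ/s = -318.4 kW
Heat removed = 1146.2 MJ/h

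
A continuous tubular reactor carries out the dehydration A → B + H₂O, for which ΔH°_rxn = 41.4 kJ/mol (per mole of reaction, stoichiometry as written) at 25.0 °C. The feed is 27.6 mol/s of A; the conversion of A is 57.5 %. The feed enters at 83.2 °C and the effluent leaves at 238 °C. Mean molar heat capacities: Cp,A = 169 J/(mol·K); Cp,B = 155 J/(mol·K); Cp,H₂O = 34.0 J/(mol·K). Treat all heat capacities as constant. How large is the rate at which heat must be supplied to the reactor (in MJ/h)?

Q_in = 5210 MJ/h

Extent of reaction ξ = 0.575 × 27.6 = 15.87 mol/s
Reaction term: ξ·ΔH°_rxn = 15.87 × 41.4 = 657.02 kJ/s
Sensible, feed 83.2→25 °C: -271.47 kJ/s
Outlet flows (mol/s): A 11.73, B 15.87, H₂O 15.87
Sensible, products 25→238 °C: 1061.1 kJ/s
Q = ΔH = 1446.7 kJ/s = 1446.7 kW
Heat supplied = 5208 MJ/h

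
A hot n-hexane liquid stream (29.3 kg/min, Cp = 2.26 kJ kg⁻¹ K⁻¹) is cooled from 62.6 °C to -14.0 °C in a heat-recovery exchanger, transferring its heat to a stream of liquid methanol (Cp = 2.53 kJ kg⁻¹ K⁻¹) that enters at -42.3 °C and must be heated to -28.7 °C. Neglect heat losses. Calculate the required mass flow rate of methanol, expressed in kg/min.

ṁ_c = 147 kg/min

Heat released by hot stream: Q = 29.3 × 2.26 × (62.6 − -14.0) = 5072.3 kJ/min
Energy balance on cold side (adiabatic exchanger): Q = ṁ_c·Cp_c·(T_c,out − T_c,in)
ṁ_c = 5072.3 / [2.53 × (-28.7 − -42.3)] = 147.42 kg/min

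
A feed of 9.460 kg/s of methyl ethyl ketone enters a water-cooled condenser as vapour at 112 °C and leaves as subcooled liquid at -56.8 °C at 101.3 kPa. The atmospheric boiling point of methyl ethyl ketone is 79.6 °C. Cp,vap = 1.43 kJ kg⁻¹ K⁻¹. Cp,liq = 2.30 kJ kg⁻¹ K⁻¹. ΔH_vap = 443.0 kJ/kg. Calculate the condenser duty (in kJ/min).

Q_c = 456000 kJ/min

vapour 112→79.6 °C: -46.332 kJ/kg
condensation at 79.6 °C: -443 kJ/kg
liquid 79.6→-56.8 °C: -313.72 kJ/kg
Δh = -46.332 + -443 + -313.72 = -803.05 kJ/kg
Q = ṁ·Δh = 9.460 kg/s × -803.05 kJ/kg = -7596.9 kJ/s
|Q| = 7596.9 kW = 455810 kJ/min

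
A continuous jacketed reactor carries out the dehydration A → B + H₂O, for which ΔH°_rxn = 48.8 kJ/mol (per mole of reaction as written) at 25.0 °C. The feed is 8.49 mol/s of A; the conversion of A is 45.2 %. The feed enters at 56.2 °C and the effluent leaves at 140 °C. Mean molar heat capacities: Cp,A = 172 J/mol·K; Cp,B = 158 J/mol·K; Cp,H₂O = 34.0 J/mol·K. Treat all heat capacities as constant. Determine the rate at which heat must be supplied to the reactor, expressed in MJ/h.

Q_in = 1150 MJ/h

Extent of reaction ξ = 0.452 × 8.49 = 3.8375 mol/s
Reaction term: ξ·ΔH°_rxn = 3.8375 × 48.8 = 187.27 kJ/s
Sensible, feed 56.2→25 °C: -45.561 kJ/s
Outlet flows (mol/s): A 4.6525, B 3.8375, H₂O 3.8375
Sensible, products 25→140 °C: 176.76 kJ/s
Q = ΔH = 318.47 kJ/s = 318.47 kW
Heat supplied = 1146.5 MJ/h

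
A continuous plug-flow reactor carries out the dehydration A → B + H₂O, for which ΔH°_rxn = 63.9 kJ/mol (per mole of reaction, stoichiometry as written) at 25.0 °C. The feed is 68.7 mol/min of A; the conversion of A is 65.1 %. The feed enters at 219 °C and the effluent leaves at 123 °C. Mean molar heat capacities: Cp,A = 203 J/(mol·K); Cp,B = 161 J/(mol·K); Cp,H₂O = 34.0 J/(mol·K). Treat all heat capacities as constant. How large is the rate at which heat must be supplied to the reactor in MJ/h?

Extent of reaction ξ = 0.651 × 68.7 = 44.724 mol/min
Reaction term: ξ·ΔH°_rxn = 44.724 × 63.9 = 2857.8 kJ/min
Sensible, feed 219→25 °C: -2705.5 kJ/min
Outlet flows (mol/min): A 23.976, B 44.724, H₂O 44.724
Sensible, products 25→123 °C: 1331.7 kJ/min
Q = ΔH = 1484 kJ/min = 24.733 kW
Heat supplied = 89.037 MJ/h

Q_in = 89.0 MJ/h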